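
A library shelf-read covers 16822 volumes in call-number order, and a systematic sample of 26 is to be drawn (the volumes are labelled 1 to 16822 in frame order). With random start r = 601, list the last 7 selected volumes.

12894, 13541, 14188, 14835, 15482, 16129, 16776

k = N/n = 16822/26 = 647
20th selection = 601 + 19×647 = 12894
21st: 12894 + 647 = 13541
22nd: 13541 + 647 = 14188
23rd: 14188 + 647 = 14835
24th: 14835 + 647 = 15482
25th: 15482 + 647 = 16129
26th: 16129 + 647 = 16776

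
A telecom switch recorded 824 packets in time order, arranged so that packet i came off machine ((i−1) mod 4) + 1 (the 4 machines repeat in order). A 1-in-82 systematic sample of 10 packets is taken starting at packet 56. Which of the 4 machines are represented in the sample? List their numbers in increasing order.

Consecutive selections differ by k = 82, so their machine numbers differ by 82 mod 4 = 2.
gcd(82, 4) = 2, so the sample visits 4/2 = 2 distinct residues mod 4.
Start 56 is machine 4; the machines hit are 2, 4.

2, 4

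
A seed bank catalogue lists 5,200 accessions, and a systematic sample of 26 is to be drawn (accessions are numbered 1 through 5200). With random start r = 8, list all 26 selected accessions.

8, 208, 408, 608, 808, 1008, 1208, 1408, 1608, 1808, 2008, 2208, 2408, 2608, 2808, 3008, 3208, 3408, 3608, 3808, 4008, 4208, 4408, 4608, 4808, 5008

k = N/n = 5200/26 = 200
accession 1: 8
accession 2: 8 + 200 = 208
accession 3: 208 + 200 = 408
accession 4: 408 + 200 = 608
accession 5: 608 + 200 = 808
accession 6: 808 + 200 = 1008
accession 7: 1008 + 200 = 1208
accession 8: 1208 + 200 = 1408
accession 9: 1408 + 200 = 1608
accession 10: 1608 + 200 = 1808
accession 11: 1808 + 200 = 2008
accession 12: 2008 + 200 = 2208
accession 13: 2208 + 200 = 2408
accession 14: 2408 + 200 = 2608
accession 15: 2608 + 200 = 2808
accession 16: 2808 + 200 = 3008
accession 17: 3008 + 200 = 3208
accession 18: 3208 + 200 = 3408
accession 19: 3408 + 200 = 3608
accession 20: 3608 + 200 = 3808
accession 21: 3808 + 200 = 4008
accession 22: 4008 + 200 = 4208
accession 23: 4208 + 200 = 4408
accession 24: 4408 + 200 = 4608
accession 25: 4608 + 200 = 4808
accession 26: 4808 + 200 = 5008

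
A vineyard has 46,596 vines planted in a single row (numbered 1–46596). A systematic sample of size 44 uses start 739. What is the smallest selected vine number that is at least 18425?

k = 46596/44 = 1059
Steps past start: ⌈(18425 − 739)/1059⌉ = ⌈17686/1059⌉ = 17
Selected vine: 739 + 17×1059 = 18742

18742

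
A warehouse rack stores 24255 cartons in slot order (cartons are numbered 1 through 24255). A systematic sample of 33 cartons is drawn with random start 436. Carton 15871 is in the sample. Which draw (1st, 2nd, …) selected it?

k = 24255/33 = 735
position = (15871 − 436)/735 + 1 = 15435/735 + 1 = 21 + 1 = 22

22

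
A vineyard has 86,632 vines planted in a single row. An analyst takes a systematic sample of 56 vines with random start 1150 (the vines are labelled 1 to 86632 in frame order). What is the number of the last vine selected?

86235

k = 86632/56 = 1547
56th selection = r + (56−1)·k = 1150 + 55×1547 = 1150 + 85085 = 86235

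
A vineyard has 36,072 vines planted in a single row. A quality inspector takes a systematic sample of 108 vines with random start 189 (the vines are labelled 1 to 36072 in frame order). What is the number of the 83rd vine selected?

27577

k = 36072/108 = 334
83rd selection = r + (83−1)·k = 189 + 82×334 = 189 + 27388 = 27577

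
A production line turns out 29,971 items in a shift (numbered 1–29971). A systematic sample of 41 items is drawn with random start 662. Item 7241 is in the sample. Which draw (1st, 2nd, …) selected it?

k = 29971/41 = 731
position = (7241 − 662)/731 + 1 = 6579/731 + 1 = 9 + 1 = 10

10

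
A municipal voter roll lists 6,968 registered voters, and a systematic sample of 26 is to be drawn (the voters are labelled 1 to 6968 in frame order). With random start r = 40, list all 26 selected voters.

k = N/n = 6968/26 = 268
voter 1: 40
voter 2: 40 + 268 = 308
voter 3: 308 + 268 = 576
voter 4: 576 + 268 = 844
voter 5: 844 + 268 = 1112
voter 6: 1112 + 268 = 1380
voter 7: 1380 + 268 = 1648
voter 8: 1648 + 268 = 1916
voter 9: 1916 + 268 = 2184
voter 10: 2184 + 268 = 2452
voter 11: 2452 + 268 = 2720
voter 12: 2720 + 268 = 2988
voter 13: 2988 + 268 = 3256
voter 14: 3256 + 268 = 3524
voter 15: 3524 + 268 = 3792
voter 16: 3792 + 268 = 4060
voter 17: 4060 + 268 = 4328
voter 18: 4328 + 268 = 4596
voter 19: 4596 + 268 = 4864
voter 20: 4864 + 268 = 5132
voter 21: 5132 + 268 = 5400
voter 22: 5400 + 268 = 5668
voter 23: 5668 + 268 = 5936
voter 24: 5936 + 268 = 6204
voter 25: 6204 + 268 = 6472
voter 26: 6472 + 268 = 6740

40, 308, 576, 844, 1112, 1380, 1648, 1916, 2184, 2452, 2720, 2988, 3256, 3524, 3792, 4060, 4328, 4596, 4864, 5132, 5400, 5668, 5936, 6204, 6472, 6740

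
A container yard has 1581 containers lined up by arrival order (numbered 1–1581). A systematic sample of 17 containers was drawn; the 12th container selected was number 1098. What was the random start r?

k = 1581/17 = 93
r = 1098 − (12−1)×93 = 1098 − 1023 = 75

75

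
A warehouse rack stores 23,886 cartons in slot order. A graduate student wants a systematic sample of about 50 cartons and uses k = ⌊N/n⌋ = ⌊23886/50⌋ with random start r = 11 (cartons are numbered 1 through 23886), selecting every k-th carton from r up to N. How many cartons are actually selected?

51

k = ⌊23886/50⌋ = 477
Achieved size = ⌊(23886 − 11)/477⌋ + 1 = ⌊23875/477⌋ + 1 = 50 + 1 = 51
(last selection: 11 + 50×477 = 23861 ≤ 23886; next would be 24338 > 23886)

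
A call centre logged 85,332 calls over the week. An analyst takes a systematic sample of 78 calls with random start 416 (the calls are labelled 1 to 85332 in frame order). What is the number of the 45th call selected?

48552

k = 85332/78 = 1094
45th selection = r + (45−1)·k = 416 + 44×1094 = 416 + 48136 = 48552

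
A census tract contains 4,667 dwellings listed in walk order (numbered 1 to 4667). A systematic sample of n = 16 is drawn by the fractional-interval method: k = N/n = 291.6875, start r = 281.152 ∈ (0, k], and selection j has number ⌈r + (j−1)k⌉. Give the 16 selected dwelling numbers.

282, 573, 865, 1157, 1448, 1740, 2032, 2323, 2615, 2907, 3199, 3490, 3782, 4074, 4365, 4657

j=1: r + 0k = 281.152 → ⌈·⌉ = 282
j=2: r + 1k = 572.8395 → ⌈·⌉ = 573
j=3: r + 2k = 864.527 → ⌈·⌉ = 865
j=4: r + 3k = 1156.2145 → ⌈·⌉ = 1157
j=5: r + 4k = 1447.902 → ⌈·⌉ = 1448
j=6: r + 5k = 1739.5895 → ⌈·⌉ = 1740
j=7: r + 6k = 2031.277 → ⌈·⌉ = 2032
j=8: r + 7k = 2322.9645 → ⌈·⌉ = 2323
j=9: r + 8k = 2614.652 → ⌈·⌉ = 2615
j=10: r + 9k = 2906.3395 → ⌈·⌉ = 2907
j=11: r + 10k = 3198.027 → ⌈·⌉ = 3199
j=12: r + 11k = 3489.7145 → ⌈·⌉ = 3490
j=13: r + 12k = 3781.402 → ⌈·⌉ = 3782
j=14: r + 13k = 4073.0895 → ⌈·⌉ = 4074
j=15: r + 14k = 4364.777 → ⌈·⌉ = 4365
j=16: r + 15k = 4656.4645 → ⌈·⌉ = 4657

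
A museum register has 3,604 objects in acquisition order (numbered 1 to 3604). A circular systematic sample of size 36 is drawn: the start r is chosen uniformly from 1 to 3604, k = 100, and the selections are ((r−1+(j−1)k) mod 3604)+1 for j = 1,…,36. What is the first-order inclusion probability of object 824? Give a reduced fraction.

For each position j, as r ranges over 1…3604 the j-th selection hits every object exactly once, so object 824 is selected for exactly 36 of the 3604 starts.
Inclusion probability = 36/3604 = 9/901.

9/901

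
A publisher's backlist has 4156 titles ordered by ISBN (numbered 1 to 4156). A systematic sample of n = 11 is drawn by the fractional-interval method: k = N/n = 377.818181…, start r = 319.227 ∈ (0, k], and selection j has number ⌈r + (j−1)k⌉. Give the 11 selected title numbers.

320, 698, 1075, 1453, 1831, 2209, 2587, 2964, 3342, 3720, 4098

j=1: r + 0k = 319.227 → ⌈·⌉ = 320
j=2: r + 1k = 697.045181… → ⌈·⌉ = 698
j=3: r + 2k = 1074.863363… → ⌈·⌉ = 1075
j=4: r + 3k = 1452.681545… → ⌈·⌉ = 1453
j=5: r + 4k = 1830.499727… → ⌈·⌉ = 1831
j=6: r + 5k = 2208.317909… → ⌈·⌉ = 2209
j=7: r + 6k = 2586.136090… → ⌈·⌉ = 2587
j=8: r + 7k = 2963.954272… → ⌈·⌉ = 2964
j=9: r + 8k = 3341.772454… → ⌈·⌉ = 3342
j=10: r + 9k = 3719.590636… → ⌈·⌉ = 3720
j=11: r + 10k = 4097.408818… → ⌈·⌉ = 4098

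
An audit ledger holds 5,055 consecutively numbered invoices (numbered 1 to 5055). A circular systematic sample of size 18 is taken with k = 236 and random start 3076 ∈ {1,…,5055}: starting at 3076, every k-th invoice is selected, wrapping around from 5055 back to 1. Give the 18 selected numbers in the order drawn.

3076, 3312, 3548, 3784, 4020, 4256, 4492, 4728, 4964, 145, 381, 617, 853, 1089, 1325, 1561, 1797, 2033

Selection 1: 3076
Selection 2: 3076 + 236 = 3312
Selection 3: 3312 + 236 = 3548
Selection 4: 3548 + 236 = 3784
Selection 5: 3784 + 236 = 4020
Selection 6: 4020 + 236 = 4256
Selection 7: 4256 + 236 = 4492
Selection 8: 4492 + 236 = 4728
Selection 9: 4728 + 236 = 4964
Selection 10: 4964 + 236 = 5200 → 5200 − 5055 = 145
Selection 11: 145 + 236 = 381
Selection 12: 381 + 236 = 617
Selection 13: 617 + 236 = 853
Selection 14: 853 + 236 = 1089
Selection 15: 1089 + 236 = 1325
Selection 16: 1325 + 236 = 1561
Selection 17: 1561 + 236 = 1797
Selection 18: 1797 + 236 = 2033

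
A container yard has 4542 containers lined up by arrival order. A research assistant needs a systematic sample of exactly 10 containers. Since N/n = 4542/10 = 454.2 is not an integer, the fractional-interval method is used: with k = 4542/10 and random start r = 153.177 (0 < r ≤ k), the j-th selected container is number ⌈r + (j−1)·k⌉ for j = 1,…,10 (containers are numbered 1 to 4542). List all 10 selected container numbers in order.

154, 608, 1062, 1516, 1970, 2425, 2879, 3333, 3787, 4241

j=1: r + 0k = 153.177 → ⌈·⌉ = 154
j=2: r + 1k = 607.377 → ⌈·⌉ = 608
j=3: r + 2k = 1061.577 → ⌈·⌉ = 1062
j=4: r + 3k = 1515.777 → ⌈·⌉ = 1516
j=5: r + 4k = 1969.977 → ⌈·⌉ = 1970
j=6: r + 5k = 2424.177 → ⌈·⌉ = 2425
j=7: r + 6k = 2878.377 → ⌈·⌉ = 2879
j=8: r + 7k = 3332.577 → ⌈·⌉ = 3333
j=9: r + 8k = 3786.777 → ⌈·⌉ = 3787
j=10: r + 9k = 4240.977 → ⌈·⌉ = 4241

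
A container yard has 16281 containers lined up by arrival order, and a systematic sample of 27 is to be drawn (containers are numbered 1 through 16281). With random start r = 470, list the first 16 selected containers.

470, 1073, 1676, 2279, 2882, 3485, 4088, 4691, 5294, 5897, 6500, 7103, 7706, 8309, 8912, 9515

k = N/n = 16281/27 = 603
container 1: 470
container 2: 470 + 603 = 1073
container 3: 1073 + 603 = 1676
container 4: 1676 + 603 = 2279
container 5: 2279 + 603 = 2882
container 6: 2882 + 603 = 3485
container 7: 3485 + 603 = 4088
container 8: 4088 + 603 = 4691
container 9: 4691 + 603 = 5294
container 10: 5294 + 603 = 5897
container 11: 5897 + 603 = 6500
container 12: 6500 + 603 = 7103
container 13: 7103 + 603 = 7706
container 14: 7706 + 603 = 8309
container 15: 8309 + 603 = 8912
container 16: 8912 + 603 = 9515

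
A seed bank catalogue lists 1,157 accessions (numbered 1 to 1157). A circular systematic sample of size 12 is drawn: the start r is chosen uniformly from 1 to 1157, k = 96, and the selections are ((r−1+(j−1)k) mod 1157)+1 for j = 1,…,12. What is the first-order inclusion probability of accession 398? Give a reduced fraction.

12/1157

For each position j, as r ranges over 1…1157 the j-th selection hits every accession exactly once, so accession 398 is selected for exactly 12 of the 1157 starts.
Inclusion probability = 12/1157.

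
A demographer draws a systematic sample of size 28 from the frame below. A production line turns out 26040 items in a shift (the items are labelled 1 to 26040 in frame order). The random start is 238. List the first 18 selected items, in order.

k = N/n = 26040/28 = 930
item 1: 238
item 2: 238 + 930 = 1168
item 3: 1168 + 930 = 2098
item 4: 2098 + 930 = 3028
item 5: 3028 + 930 = 3958
item 6: 3958 + 930 = 4888
item 7: 4888 + 930 = 5818
item 8: 5818 + 930 = 6748
item 9: 6748 + 930 = 7678
item 10: 7678 + 930 = 8608
item 11: 8608 + 930 = 9538
item 12: 9538 + 930 = 10468
item 13: 10468 + 930 = 11398
item 14: 11398 + 930 = 12328
item 15: 12328 + 930 = 13258
item 16: 13258 + 930 = 14188
item 17: 14188 + 930 = 15118
item 18: 15118 + 930 = 16048

238, 1168, 2098, 3028, 3958, 4888, 5818, 6748, 7678, 8608, 9538, 10468, 11398, 12328, 13258, 14188, 15118, 16048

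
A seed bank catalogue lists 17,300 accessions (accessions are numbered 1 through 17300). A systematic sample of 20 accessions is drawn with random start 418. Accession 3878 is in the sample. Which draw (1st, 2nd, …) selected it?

k = 17300/20 = 865
position = (3878 − 418)/865 + 1 = 3460/865 + 1 = 4 + 1 = 5

5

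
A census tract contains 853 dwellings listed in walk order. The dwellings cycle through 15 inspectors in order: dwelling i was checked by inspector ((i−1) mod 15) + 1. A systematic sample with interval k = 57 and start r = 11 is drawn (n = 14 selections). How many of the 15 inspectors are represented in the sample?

Consecutive selections differ by k = 57, so their inspector numbers differ by 57 mod 15 = 12.
gcd(57, 15) = 3, so the sample visits 15/3 = 5 distinct residues mod 15.
Start 11 is inspector 11; the inspectors hit are 2, 5, 8, 11, 14.

5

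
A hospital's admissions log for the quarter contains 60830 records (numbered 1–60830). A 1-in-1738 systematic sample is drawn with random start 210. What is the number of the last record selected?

k = 1738
35th selection = r + (35−1)·k = 210 + 34×1738 = 210 + 59092 = 59302

59302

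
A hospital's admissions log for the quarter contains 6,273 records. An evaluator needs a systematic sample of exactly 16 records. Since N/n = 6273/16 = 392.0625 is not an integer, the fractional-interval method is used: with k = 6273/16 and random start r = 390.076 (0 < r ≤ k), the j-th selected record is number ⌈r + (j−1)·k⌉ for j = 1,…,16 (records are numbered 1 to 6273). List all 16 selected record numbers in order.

j=1: r + 0k = 390.076 → ⌈·⌉ = 391
j=2: r + 1k = 782.1385 → ⌈·⌉ = 783
j=3: r + 2k = 1174.201 → ⌈·⌉ = 1175
j=4: r + 3k = 1566.2635 → ⌈·⌉ = 1567
j=5: r + 4k = 1958.326 → ⌈·⌉ = 1959
j=6: r + 5k = 2350.3885 → ⌈·⌉ = 2351
j=7: r + 6k = 2742.451 → ⌈·⌉ = 2743
j=8: r + 7k = 3134.5135 → ⌈·⌉ = 3135
j=9: r + 8k = 3526.576 → ⌈·⌉ = 3527
j=10: r + 9k = 3918.6385 → ⌈·⌉ = 3919
j=11: r + 10k = 4310.701 → ⌈·⌉ = 4311
j=12: r + 11k = 4702.7635 → ⌈·⌉ = 4703
j=13: r + 12k = 5094.826 → ⌈·⌉ = 5095
j=14: r + 13k = 5486.8885 → ⌈·⌉ = 5487
j=15: r + 14k = 5878.951 → ⌈·⌉ = 5879
j=16: r + 15k = 6271.0135 → ⌈·⌉ = 6272

391, 783, 1175, 1567, 1959, 2351, 2743, 3135, 3527, 3919, 4311, 4703, 5095, 5487, 5879, 6272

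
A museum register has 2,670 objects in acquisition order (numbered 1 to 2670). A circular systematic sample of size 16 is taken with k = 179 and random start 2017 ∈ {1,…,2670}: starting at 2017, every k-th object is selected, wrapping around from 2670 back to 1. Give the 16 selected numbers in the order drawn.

Selection 1: 2017
Selection 2: 2017 + 179 = 2196
Selection 3: 2196 + 179 = 2375
Selection 4: 2375 + 179 = 2554
Selection 5: 2554 + 179 = 2733 → 2733 − 2670 = 63
Selection 6: 63 + 179 = 242
Selection 7: 242 + 179 = 421
Selection 8: 421 + 179 = 600
Selection 9: 600 + 179 = 779
Selection 10: 779 + 179 = 958
Selection 11: 958 + 179 = 1137
Selection 12: 1137 + 179 = 1316
Selection 13: 1316 + 179 = 1495
Selection 14: 1495 + 179 = 1674
Selection 15: 1674 + 179 = 1853
Selection 16: 1853 + 179 = 2032

2017, 2196, 2375, 2554, 63, 242, 421, 600, 779, 958, 1137, 1316, 1495, 1674, 1853, 2032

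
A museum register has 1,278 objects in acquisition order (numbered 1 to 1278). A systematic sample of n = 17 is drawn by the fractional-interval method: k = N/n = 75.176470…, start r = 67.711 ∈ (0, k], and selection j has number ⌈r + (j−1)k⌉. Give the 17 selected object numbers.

68, 143, 219, 294, 369, 444, 519, 594, 670, 745, 820, 895, 970, 1046, 1121, 1196, 1271

j=1: r + 0k = 67.711 → ⌈·⌉ = 68
j=2: r + 1k = 142.887470… → ⌈·⌉ = 143
j=3: r + 2k = 218.063941… → ⌈·⌉ = 219
j=4: r + 3k = 293.240411… → ⌈·⌉ = 294
j=5: r + 4k = 368.416882… → ⌈·⌉ = 369
j=6: r + 5k = 443.593352… → ⌈·⌉ = 444
j=7: r + 6k = 518.769823… → ⌈·⌉ = 519
j=8: r + 7k = 593.946294… → ⌈·⌉ = 594
j=9: r + 8k = 669.122764… → ⌈·⌉ = 670
j=10: r + 9k = 744.299235… → ⌈·⌉ = 745
j=11: r + 10k = 819.475705… → ⌈·⌉ = 820
j=12: r + 11k = 894.652176… → ⌈·⌉ = 895
j=13: r + 12k = 969.828647… → ⌈·⌉ = 970
j=14: r + 13k = 1045.005117… → ⌈·⌉ = 1046
j=15: r + 14k = 1120.181588… → ⌈·⌉ = 1121
j=16: r + 15k = 1195.358058… → ⌈·⌉ = 1196
j=17: r + 16k = 1270.534529… → ⌈·⌉ = 1271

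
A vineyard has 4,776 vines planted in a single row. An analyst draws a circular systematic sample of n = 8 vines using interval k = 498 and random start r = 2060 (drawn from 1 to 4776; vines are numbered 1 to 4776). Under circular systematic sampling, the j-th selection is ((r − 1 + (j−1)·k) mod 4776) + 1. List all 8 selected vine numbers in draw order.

Selection 1: 2060
Selection 2: 2060 + 498 = 2558
Selection 3: 2558 + 498 = 3056
Selection 4: 3056 + 498 = 3554
Selection 5: 3554 + 498 = 4052
Selection 6: 4052 + 498 = 4550
Selection 7: 4550 + 498 = 5048 → 5048 − 4776 = 272
Selection 8: 272 + 498 = 770

2060, 2558, 3056, 3554, 4052, 4550, 272, 770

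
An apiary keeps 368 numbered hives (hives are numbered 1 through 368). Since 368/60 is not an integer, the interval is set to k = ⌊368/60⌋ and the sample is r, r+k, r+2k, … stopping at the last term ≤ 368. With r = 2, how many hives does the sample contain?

k = ⌊368/60⌋ = 6
Achieved size = ⌊(368 − 2)/6⌋ + 1 = ⌊366/6⌋ + 1 = 61 + 1 = 62
(last selection: 2 + 61×6 = 368 ≤ 368; next would be 374 > 368)

62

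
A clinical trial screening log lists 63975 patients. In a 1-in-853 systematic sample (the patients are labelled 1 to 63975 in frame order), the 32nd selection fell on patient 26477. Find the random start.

k = 853
r = 26477 − (32−1)×853 = 26477 − 26443 = 34

34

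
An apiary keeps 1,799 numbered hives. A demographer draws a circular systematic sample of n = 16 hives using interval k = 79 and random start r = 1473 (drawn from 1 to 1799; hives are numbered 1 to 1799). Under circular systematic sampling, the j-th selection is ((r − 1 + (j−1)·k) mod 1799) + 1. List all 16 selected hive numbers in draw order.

Selection 1: 1473
Selection 2: 1473 + 79 = 1552
Selection 3: 1552 + 79 = 1631
Selection 4: 1631 + 79 = 1710
Selection 5: 1710 + 79 = 1789
Selection 6: 1789 + 79 = 1868 → 1868 − 1799 = 69
Selection 7: 69 + 79 = 148
Selection 8: 148 + 79 = 227
Selection 9: 227 + 79 = 306
Selection 10: 306 + 79 = 385
Selection 11: 385 + 79 = 464
Selection 12: 464 + 79 = 543
Selection 13: 543 + 79 = 622
Selection 14: 622 + 79 = 701
Selection 15: 701 + 79 = 780
Selection 16: 780 + 79 = 859

1473, 1552, 1631, 1710, 1789, 69, 148, 227, 306, 385, 464, 543, 622, 701, 780, 859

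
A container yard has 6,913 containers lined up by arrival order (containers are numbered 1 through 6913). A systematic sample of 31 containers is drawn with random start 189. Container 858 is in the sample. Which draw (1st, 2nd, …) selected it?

4

k = 6913/31 = 223
position = (858 − 189)/223 + 1 = 669/223 + 1 = 3 + 1 = 4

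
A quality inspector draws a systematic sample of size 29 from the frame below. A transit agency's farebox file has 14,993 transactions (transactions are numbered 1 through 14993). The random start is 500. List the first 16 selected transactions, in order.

k = N/n = 14993/29 = 517
transaction 1: 500
transaction 2: 500 + 517 = 1017
transaction 3: 1017 + 517 = 1534
transaction 4: 1534 + 517 = 2051
transaction 5: 2051 + 517 = 2568
transaction 6: 2568 + 517 = 3085
transaction 7: 3085 + 517 = 3602
transaction 8: 3602 + 517 = 4119
transaction 9: 4119 + 517 = 4636
transaction 10: 4636 + 517 = 5153
transaction 11: 5153 + 517 = 5670
transaction 12: 5670 + 517 = 6187
transaction 13: 6187 + 517 = 6704
transaction 14: 6704 + 517 = 7221
transaction 15: 7221 + 517 = 7738
transaction 16: 7738 + 517 = 8255

500, 1017, 1534, 2051, 2568, 3085, 3602, 4119, 4636, 5153, 5670, 6187, 6704, 7221, 7738, 8255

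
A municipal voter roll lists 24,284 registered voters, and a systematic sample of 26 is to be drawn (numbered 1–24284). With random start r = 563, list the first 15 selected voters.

563, 1497, 2431, 3365, 4299, 5233, 6167, 7101, 8035, 8969, 9903, 10837, 11771, 12705, 13639

k = N/n = 24284/26 = 934
voter 1: 563
voter 2: 563 + 934 = 1497
voter 3: 1497 + 934 = 2431
voter 4: 2431 + 934 = 3365
voter 5: 3365 + 934 = 4299
voter 6: 4299 + 934 = 5233
voter 7: 5233 + 934 = 6167
voter 8: 6167 + 934 = 7101
voter 9: 7101 + 934 = 8035
voter 10: 8035 + 934 = 8969
voter 11: 8969 + 934 = 9903
voter 12: 9903 + 934 = 10837
voter 13: 10837 + 934 = 11771
voter 14: 11771 + 934 = 12705
voter 15: 12705 + 934 = 13639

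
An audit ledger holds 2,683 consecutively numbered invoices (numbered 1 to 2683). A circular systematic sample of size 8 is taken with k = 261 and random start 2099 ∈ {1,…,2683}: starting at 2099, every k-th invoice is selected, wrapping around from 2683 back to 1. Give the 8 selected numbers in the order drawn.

2099, 2360, 2621, 199, 460, 721, 982, 1243

Selection 1: 2099
Selection 2: 2099 + 261 = 2360
Selection 3: 2360 + 261 = 2621
Selection 4: 2621 + 261 = 2882 → 2882 − 2683 = 199
Selection 5: 199 + 261 = 460
Selection 6: 460 + 261 = 721
Selection 7: 721 + 261 = 982
Selection 8: 982 + 261 = 1243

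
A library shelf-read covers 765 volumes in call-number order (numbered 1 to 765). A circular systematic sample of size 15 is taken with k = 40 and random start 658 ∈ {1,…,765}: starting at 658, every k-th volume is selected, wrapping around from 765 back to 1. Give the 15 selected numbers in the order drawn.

Selection 1: 658
Selection 2: 658 + 40 = 698
Selection 3: 698 + 40 = 738
Selection 4: 738 + 40 = 778 → 778 − 765 = 13
Selection 5: 13 + 40 = 53
Selection 6: 53 + 40 = 93
Selection 7: 93 + 40 = 133
Selection 8: 133 + 40 = 173
Selection 9: 173 + 40 = 213
Selection 10: 213 + 40 = 253
Selection 11: 253 + 40 = 293
Selection 12: 293 + 40 = 333
Selection 13: 333 + 40 = 373
Selection 14: 373 + 40 = 413
Selection 15: 413 + 40 = 453

658, 698, 738, 13, 53, 93, 133, 173, 213, 253, 293, 333, 373, 413, 453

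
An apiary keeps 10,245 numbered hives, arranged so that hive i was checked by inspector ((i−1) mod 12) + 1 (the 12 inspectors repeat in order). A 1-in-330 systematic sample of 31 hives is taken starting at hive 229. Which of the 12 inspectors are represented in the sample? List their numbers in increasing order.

1, 7

Consecutive selections differ by k = 330, so their inspector numbers differ by 330 mod 12 = 6.
gcd(330, 12) = 6, so the sample visits 12/6 = 2 distinct residues mod 12.
Start 229 is inspector 1; the inspectors hit are 1, 7.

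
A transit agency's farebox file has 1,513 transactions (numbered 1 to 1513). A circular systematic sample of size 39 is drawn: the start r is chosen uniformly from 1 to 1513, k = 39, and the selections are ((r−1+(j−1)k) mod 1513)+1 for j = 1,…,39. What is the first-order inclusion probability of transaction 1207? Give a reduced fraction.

39/1513

For each position j, as r ranges over 1…1513 the j-th selection hits every transaction exactly once, so transaction 1207 is selected for exactly 39 of the 1513 starts.
Inclusion probability = 39/1513.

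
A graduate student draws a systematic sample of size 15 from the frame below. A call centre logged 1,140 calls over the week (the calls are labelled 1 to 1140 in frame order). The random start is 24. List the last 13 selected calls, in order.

k = N/n = 1140/15 = 76
3rd selection = 24 + 2×76 = 176
4th: 176 + 76 = 252
5th: 252 + 76 = 328
6th: 328 + 76 = 404
7th: 404 + 76 = 480
8th: 480 + 76 = 556
9th: 556 + 76 = 632
10th: 632 + 76 = 708
11th: 708 + 76 = 784
12th: 784 + 76 = 860
13th: 860 + 76 = 936
14th: 936 + 76 = 1012
15th: 1012 + 76 = 1088

176, 252, 328, 404, 480, 556, 632, 708, 784, 860, 936, 1012, 1088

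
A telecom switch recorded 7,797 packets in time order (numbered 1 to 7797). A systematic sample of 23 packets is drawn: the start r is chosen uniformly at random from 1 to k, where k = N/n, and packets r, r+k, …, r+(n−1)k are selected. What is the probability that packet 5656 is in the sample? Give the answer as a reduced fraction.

1/339

k = 7797/23 = 339.
Packet 5656 is selected iff r ≡ 5656 (mod 339); exactly one such r in {1,…,339}.
Inclusion probability = 1/339.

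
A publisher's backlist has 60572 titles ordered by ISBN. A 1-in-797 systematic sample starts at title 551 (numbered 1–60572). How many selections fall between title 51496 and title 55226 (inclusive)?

k = 797
First selection ≥ 51496: 551 + ⌈(51496−551)/797⌉·797 = 551 + 64×797 = 51559
Last selection ≤ 55226: 551 + ⌊(55226−551)/797⌋·797 = 551 + 68×797 = 54747
Count = 68 − 64 + 1 = 5

5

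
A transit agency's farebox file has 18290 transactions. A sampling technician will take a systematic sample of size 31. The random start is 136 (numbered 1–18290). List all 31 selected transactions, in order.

136, 726, 1316, 1906, 2496, 3086, 3676, 4266, 4856, 5446, 6036, 6626, 7216, 7806, 8396, 8986, 9576, 10166, 10756, 11346, 11936, 12526, 13116, 13706, 14296, 14886, 15476, 16066, 16656, 17246, 17836

k = N/n = 18290/31 = 590
transaction 1: 136
transaction 2: 136 + 590 = 726
transaction 3: 726 + 590 = 1316
transaction 4: 1316 + 590 = 1906
transaction 5: 1906 + 590 = 2496
transaction 6: 2496 + 590 = 3086
transaction 7: 3086 + 590 = 3676
transaction 8: 3676 + 590 = 4266
transaction 9: 4266 + 590 = 4856
transaction 10: 4856 + 590 = 5446
transaction 11: 5446 + 590 = 6036
transaction 12: 6036 + 590 = 6626
transaction 13: 6626 + 590 = 7216
transaction 14: 7216 + 590 = 7806
transaction 15: 7806 + 590 = 8396
transaction 16: 8396 + 590 = 8986
transaction 17: 8986 + 590 = 9576
transaction 18: 9576 + 590 = 10166
transaction 19: 10166 + 590 = 10756
transaction 20: 10756 + 590 = 11346
transaction 21: 11346 + 590 = 11936
transaction 22: 11936 + 590 = 12526
transaction 23: 12526 + 590 = 13116
transaction 24: 13116 + 590 = 13706
transaction 25: 13706 + 590 = 14296
transaction 26: 14296 + 590 = 14886
transaction 27: 14886 + 590 = 15476
transaction 28: 15476 + 590 = 16066
transaction 29: 16066 + 590 = 16656
transaction 30: 16656 + 590 = 17246
transaction 31: 17246 + 590 = 17836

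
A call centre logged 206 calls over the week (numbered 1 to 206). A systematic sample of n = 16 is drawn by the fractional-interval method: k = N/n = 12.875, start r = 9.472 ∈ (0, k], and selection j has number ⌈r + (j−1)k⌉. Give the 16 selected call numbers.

j=1: r + 0k = 9.472 → ⌈·⌉ = 10
j=2: r + 1k = 22.347 → ⌈·⌉ = 23
j=3: r + 2k = 35.222 → ⌈·⌉ = 36
j=4: r + 3k = 48.097 → ⌈·⌉ = 49
j=5: r + 4k = 60.972 → ⌈·⌉ = 61
j=6: r + 5k = 73.847 → ⌈·⌉ = 74
j=7: r + 6k = 86.722 → ⌈·⌉ = 87
j=8: r + 7k = 99.597 → ⌈·⌉ = 100
j=9: r + 8k = 112.472 → ⌈·⌉ = 113
j=10: r + 9k = 125.347 → ⌈·⌉ = 126
j=11: r + 10k = 138.222 → ⌈·⌉ = 139
j=12: r + 11k = 151.097 → ⌈·⌉ = 152
j=13: r + 12k = 163.972 → ⌈·⌉ = 164
j=14: r + 13k = 176.847 → ⌈·⌉ = 177
j=15: r + 14k = 189.722 → ⌈·⌉ = 190
j=16: r + 15k = 202.597 → ⌈·⌉ = 203

10, 23, 36, 49, 61, 74, 87, 100, 113, 126, 139, 152, 164, 177, 190, 203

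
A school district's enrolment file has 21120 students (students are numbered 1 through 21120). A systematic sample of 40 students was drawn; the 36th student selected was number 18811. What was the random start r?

331

k = 21120/40 = 528
r = 18811 − (36−1)×528 = 18811 − 18480 = 331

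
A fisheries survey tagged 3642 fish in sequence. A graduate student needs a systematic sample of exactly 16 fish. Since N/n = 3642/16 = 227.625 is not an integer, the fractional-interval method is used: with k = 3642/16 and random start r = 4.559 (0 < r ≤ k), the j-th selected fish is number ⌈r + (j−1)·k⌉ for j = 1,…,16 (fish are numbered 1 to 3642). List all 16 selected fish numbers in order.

5, 233, 460, 688, 916, 1143, 1371, 1598, 1826, 2054, 2281, 2509, 2737, 2964, 3192, 3419

j=1: r + 0k = 4.559 → ⌈·⌉ = 5
j=2: r + 1k = 232.184 → ⌈·⌉ = 233
j=3: r + 2k = 459.809 → ⌈·⌉ = 460
j=4: r + 3k = 687.434 → ⌈·⌉ = 688
j=5: r + 4k = 915.059 → ⌈·⌉ = 916
j=6: r + 5k = 1142.684 → ⌈·⌉ = 1143
j=7: r + 6k = 1370.309 → ⌈·⌉ = 1371
j=8: r + 7k = 1597.934 → ⌈·⌉ = 1598
j=9: r + 8k = 1825.559 → ⌈·⌉ = 1826
j=10: r + 9k = 2053.184 → ⌈·⌉ = 2054
j=11: r + 10k = 2280.809 → ⌈·⌉ = 2281
j=12: r + 11k = 2508.434 → ⌈·⌉ = 2509
j=13: r + 12k = 2736.059 → ⌈·⌉ = 2737
j=14: r + 13k = 2963.684 → ⌈·⌉ = 2964
j=15: r + 14k = 3191.309 → ⌈·⌉ = 3192
j=16: r + 15k = 3418.934 → ⌈·⌉ = 3419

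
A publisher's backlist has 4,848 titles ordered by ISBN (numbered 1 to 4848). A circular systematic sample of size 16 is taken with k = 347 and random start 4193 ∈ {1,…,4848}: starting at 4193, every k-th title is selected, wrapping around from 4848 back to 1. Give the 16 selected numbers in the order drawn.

4193, 4540, 39, 386, 733, 1080, 1427, 1774, 2121, 2468, 2815, 3162, 3509, 3856, 4203, 4550

Selection 1: 4193
Selection 2: 4193 + 347 = 4540
Selection 3: 4540 + 347 = 4887 → 4887 − 4848 = 39
Selection 4: 39 + 347 = 386
Selection 5: 386 + 347 = 733
Selection 6: 733 + 347 = 1080
Selection 7: 1080 + 347 = 1427
Selection 8: 1427 + 347 = 1774
Selection 9: 1774 + 347 = 2121
Selection 10: 2121 + 347 = 2468
Selection 11: 2468 + 347 = 2815
Selection 12: 2815 + 347 = 3162
Selection 13: 3162 + 347 = 3509
Selection 14: 3509 + 347 = 3856
Selection 15: 3856 + 347 = 4203
Selection 16: 4203 + 347 = 4550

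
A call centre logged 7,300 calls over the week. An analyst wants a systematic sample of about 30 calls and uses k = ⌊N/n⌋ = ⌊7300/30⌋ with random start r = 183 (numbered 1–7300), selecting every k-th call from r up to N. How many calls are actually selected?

30

k = ⌊7300/30⌋ = 243
Achieved size = ⌊(7300 − 183)/243⌋ + 1 = ⌊7117/243⌋ + 1 = 29 + 1 = 30
(last selection: 183 + 29×243 = 7230 ≤ 7300; next would be 7473 > 7300)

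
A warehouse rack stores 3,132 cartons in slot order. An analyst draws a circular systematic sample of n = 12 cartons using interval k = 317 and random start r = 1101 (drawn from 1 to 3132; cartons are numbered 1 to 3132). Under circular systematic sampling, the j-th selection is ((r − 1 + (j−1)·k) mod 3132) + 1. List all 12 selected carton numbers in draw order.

Selection 1: 1101
Selection 2: 1101 + 317 = 1418
Selection 3: 1418 + 317 = 1735
Selection 4: 1735 + 317 = 2052
Selection 5: 2052 + 317 = 2369
Selection 6: 2369 + 317 = 2686
Selection 7: 2686 + 317 = 3003
Selection 8: 3003 + 317 = 3320 → 3320 − 3132 = 188
Selection 9: 188 + 317 = 505
Selection 10: 505 + 317 = 822
Selection 11: 822 + 317 = 1139
Selection 12: 1139 + 317 = 1456

1101, 1418, 1735, 2052, 2369, 2686, 3003, 188, 505, 822, 1139, 1456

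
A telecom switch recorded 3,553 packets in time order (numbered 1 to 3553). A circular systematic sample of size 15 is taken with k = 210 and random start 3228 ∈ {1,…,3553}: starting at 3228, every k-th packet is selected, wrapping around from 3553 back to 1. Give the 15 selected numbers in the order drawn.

Selection 1: 3228
Selection 2: 3228 + 210 = 3438
Selection 3: 3438 + 210 = 3648 → 3648 − 3553 = 95
Selection 4: 95 + 210 = 305
Selection 5: 305 + 210 = 515
Selection 6: 515 + 210 = 725
Selection 7: 725 + 210 = 935
Selection 8: 935 + 210 = 1145
Selection 9: 1145 + 210 = 1355
Selection 10: 1355 + 210 = 1565
Selection 11: 1565 + 210 = 1775
Selection 12: 1775 + 210 = 1985
Selection 13: 1985 + 210 = 2195
Selection 14: 2195 + 210 = 2405
Selection 15: 2405 + 210 = 2615

3228, 3438, 95, 305, 515, 725, 935, 1145, 1355, 1565, 1775, 1985, 2195, 2405, 2615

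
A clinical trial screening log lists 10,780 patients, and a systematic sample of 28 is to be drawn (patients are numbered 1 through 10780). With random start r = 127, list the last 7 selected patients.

8212, 8597, 8982, 9367, 9752, 10137, 10522

k = N/n = 10780/28 = 385
22nd selection = 127 + 21×385 = 8212
23rd: 8212 + 385 = 8597
24th: 8597 + 385 = 8982
25th: 8982 + 385 = 9367
26th: 9367 + 385 = 9752
27th: 9752 + 385 = 10137
28th: 10137 + 385 = 10522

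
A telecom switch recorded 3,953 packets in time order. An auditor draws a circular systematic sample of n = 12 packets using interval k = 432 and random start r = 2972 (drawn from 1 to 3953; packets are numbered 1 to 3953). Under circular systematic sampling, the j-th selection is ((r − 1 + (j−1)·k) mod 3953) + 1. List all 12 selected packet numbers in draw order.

Selection 1: 2972
Selection 2: 2972 + 432 = 3404
Selection 3: 3404 + 432 = 3836
Selection 4: 3836 + 432 = 4268 → 4268 − 3953 = 315
Selection 5: 315 + 432 = 747
Selection 6: 747 + 432 = 1179
Selection 7: 1179 + 432 = 1611
Selection 8: 1611 + 432 = 2043
Selection 9: 2043 + 432 = 2475
Selection 10: 2475 + 432 = 2907
Selection 11: 2907 + 432 = 3339
Selection 12: 3339 + 432 = 3771

2972, 3404, 3836, 315, 747, 1179, 1611, 2043, 2475, 2907, 3339, 3771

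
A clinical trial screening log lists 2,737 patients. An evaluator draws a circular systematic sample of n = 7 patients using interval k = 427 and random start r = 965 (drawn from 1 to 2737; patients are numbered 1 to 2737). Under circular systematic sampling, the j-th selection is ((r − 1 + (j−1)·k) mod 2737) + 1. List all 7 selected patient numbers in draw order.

965, 1392, 1819, 2246, 2673, 363, 790

Selection 1: 965
Selection 2: 965 + 427 = 1392
Selection 3: 1392 + 427 = 1819
Selection 4: 1819 + 427 = 2246
Selection 5: 2246 + 427 = 2673
Selection 6: 2673 + 427 = 3100 → 3100 − 2737 = 363
Selection 7: 363 + 427 = 790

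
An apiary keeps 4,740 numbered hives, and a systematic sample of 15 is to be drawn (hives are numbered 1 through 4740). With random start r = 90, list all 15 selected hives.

k = N/n = 4740/15 = 316
hive 1: 90
hive 2: 90 + 316 = 406
hive 3: 406 + 316 = 722
hive 4: 722 + 316 = 1038
hive 5: 1038 + 316 = 1354
hive 6: 1354 + 316 = 1670
hive 7: 1670 + 316 = 1986
hive 8: 1986 + 316 = 2302
hive 9: 2302 + 316 = 2618
hive 10: 2618 + 316 = 2934
hive 11: 2934 + 316 = 3250
hive 12: 3250 + 316 = 3566
hive 13: 3566 + 316 = 3882
hive 14: 3882 + 316 = 4198
hive 15: 4198 + 316 = 4514

90, 406, 722, 1038, 1354, 1670, 1986, 2302, 2618, 2934, 3250, 3566, 3882, 4198, 4514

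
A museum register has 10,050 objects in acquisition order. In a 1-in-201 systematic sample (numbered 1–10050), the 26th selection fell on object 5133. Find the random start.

108

k = 201
r = 5133 − (26−1)×201 = 5133 − 5025 = 108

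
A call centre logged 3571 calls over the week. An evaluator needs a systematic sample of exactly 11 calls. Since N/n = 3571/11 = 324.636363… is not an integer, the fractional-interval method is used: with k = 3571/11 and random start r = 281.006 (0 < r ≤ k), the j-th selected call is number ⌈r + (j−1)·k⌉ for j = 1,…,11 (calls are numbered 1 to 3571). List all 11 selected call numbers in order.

282, 606, 931, 1255, 1580, 1905, 2229, 2554, 2879, 3203, 3528

j=1: r + 0k = 281.006 → ⌈·⌉ = 282
j=2: r + 1k = 605.642363… → ⌈·⌉ = 606
j=3: r + 2k = 930.278727… → ⌈·⌉ = 931
j=4: r + 3k = 1254.915090… → ⌈·⌉ = 1255
j=5: r + 4k = 1579.551454… → ⌈·⌉ = 1580
j=6: r + 5k = 1904.187818… → ⌈·⌉ = 1905
j=7: r + 6k = 2228.824181… → ⌈·⌉ = 2229
j=8: r + 7k = 2553.460545… → ⌈·⌉ = 2554
j=9: r + 8k = 2878.096909… → ⌈·⌉ = 2879
j=10: r + 9k = 3202.733272… → ⌈·⌉ = 3203
j=11: r + 10k = 3527.369636… → ⌈·⌉ = 3528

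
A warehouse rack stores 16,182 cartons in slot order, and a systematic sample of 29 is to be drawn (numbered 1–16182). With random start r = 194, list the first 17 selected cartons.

k = N/n = 16182/29 = 558
carton 1: 194
carton 2: 194 + 558 = 752
carton 3: 752 + 558 = 1310
carton 4: 1310 + 558 = 1868
carton 5: 1868 + 558 = 2426
carton 6: 2426 + 558 = 2984
carton 7: 2984 + 558 = 3542
carton 8: 3542 + 558 = 4100
carton 9: 4100 + 558 = 4658
carton 10: 4658 + 558 = 5216
carton 11: 5216 + 558 = 5774
carton 12: 5774 + 558 = 6332
carton 13: 6332 + 558 = 6890
carton 14: 6890 + 558 = 7448
carton 15: 7448 + 558 = 8006
carton 16: 8006 + 558 = 8564
carton 17: 8564 + 558 = 9122

194, 752, 1310, 1868, 2426, 2984, 3542, 4100, 4658, 5216, 5774, 6332, 6890, 7448, 8006, 8564, 9122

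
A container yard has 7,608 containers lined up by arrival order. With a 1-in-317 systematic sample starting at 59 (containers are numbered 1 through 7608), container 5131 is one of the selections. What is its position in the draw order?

k = 317
position = (5131 − 59)/317 + 1 = 5072/317 + 1 = 16 + 1 = 17

17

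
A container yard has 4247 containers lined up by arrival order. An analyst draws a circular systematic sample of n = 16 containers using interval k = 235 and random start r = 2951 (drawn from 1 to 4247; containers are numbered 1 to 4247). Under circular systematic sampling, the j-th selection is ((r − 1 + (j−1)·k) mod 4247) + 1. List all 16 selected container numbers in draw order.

Selection 1: 2951
Selection 2: 2951 + 235 = 3186
Selection 3: 3186 + 235 = 3421
Selection 4: 3421 + 235 = 3656
Selection 5: 3656 + 235 = 3891
Selection 6: 3891 + 235 = 4126
Selection 7: 4126 + 235 = 4361 → 4361 − 4247 = 114
Selection 8: 114 + 235 = 349
Selection 9: 349 + 235 = 584
Selection 10: 584 + 235 = 819
Selection 11: 819 + 235 = 1054
Selection 12: 1054 + 235 = 1289
Selection 13: 1289 + 235 = 1524
Selection 14: 1524 + 235 = 1759
Selection 15: 1759 + 235 = 1994
Selection 16: 1994 + 235 = 2229

2951, 3186, 3421, 3656, 3891, 4126, 114, 349, 584, 819, 1054, 1289, 1524, 1759, 1994, 2229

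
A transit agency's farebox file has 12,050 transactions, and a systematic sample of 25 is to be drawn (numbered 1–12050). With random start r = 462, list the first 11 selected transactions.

k = N/n = 12050/25 = 482
transaction 1: 462
transaction 2: 462 + 482 = 944
transaction 3: 944 + 482 = 1426
transaction 4: 1426 + 482 = 1908
transaction 5: 1908 + 482 = 2390
transaction 6: 2390 + 482 = 2872
transaction 7: 2872 + 482 = 3354
transaction 8: 3354 + 482 = 3836
transaction 9: 3836 + 482 = 4318
transaction 10: 4318 + 482 = 4800
transaction 11: 4800 + 482 = 5282

462, 944, 1426, 1908, 2390, 2872, 3354, 3836, 4318, 4800, 5282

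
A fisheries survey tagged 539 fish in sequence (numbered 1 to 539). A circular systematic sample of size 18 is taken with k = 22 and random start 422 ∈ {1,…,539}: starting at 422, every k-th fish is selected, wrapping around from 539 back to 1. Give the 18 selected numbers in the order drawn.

422, 444, 466, 488, 510, 532, 15, 37, 59, 81, 103, 125, 147, 169, 191, 213, 235, 257

Selection 1: 422
Selection 2: 422 + 22 = 444
Selection 3: 444 + 22 = 466
Selection 4: 466 + 22 = 488
Selection 5: 488 + 22 = 510
Selection 6: 510 + 22 = 532
Selection 7: 532 + 22 = 554 → 554 − 539 = 15
Selection 8: 15 + 22 = 37
Selection 9: 37 + 22 = 59
Selection 10: 59 + 22 = 81
Selection 11: 81 + 22 = 103
Selection 12: 103 + 22 = 125
Selection 13: 125 + 22 = 147
Selection 14: 147 + 22 = 169
Selection 15: 169 + 22 = 191
Selection 16: 191 + 22 = 213
Selection 17: 213 + 22 = 235
Selection 18: 235 + 22 = 257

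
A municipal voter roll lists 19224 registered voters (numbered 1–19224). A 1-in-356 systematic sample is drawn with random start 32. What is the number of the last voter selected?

k = 356
54th selection = r + (54−1)·k = 32 + 53×356 = 32 + 18868 = 18900

18900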